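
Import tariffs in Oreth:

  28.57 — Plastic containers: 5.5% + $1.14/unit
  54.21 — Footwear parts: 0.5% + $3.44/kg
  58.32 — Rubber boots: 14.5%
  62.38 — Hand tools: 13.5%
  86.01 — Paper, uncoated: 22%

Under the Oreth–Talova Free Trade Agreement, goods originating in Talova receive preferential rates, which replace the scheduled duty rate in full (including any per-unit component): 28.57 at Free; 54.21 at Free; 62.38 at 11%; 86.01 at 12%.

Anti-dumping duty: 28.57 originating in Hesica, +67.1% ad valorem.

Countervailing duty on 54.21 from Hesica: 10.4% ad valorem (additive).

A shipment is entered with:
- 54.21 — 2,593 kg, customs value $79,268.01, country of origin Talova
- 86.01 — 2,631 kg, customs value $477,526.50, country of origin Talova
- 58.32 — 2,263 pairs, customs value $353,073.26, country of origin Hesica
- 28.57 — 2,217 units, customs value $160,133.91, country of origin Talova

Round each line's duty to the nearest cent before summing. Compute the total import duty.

$108,498.80

Line 1 (54.21, Talova, 2,593 kg, $79,268.01):
Base rate for 54.21 is 0.5% + $3.44/kg.
Origin Talova qualifies under the Oreth–Talova agreement and 54.21 is covered: preferential rate Free applies instead.
The additional-duty order on 54.21 targets Hesica, not Talova; it does not apply.
Duty = $79,268.01 × 0% = $0.00.
Line 2 (86.01, Talova, 2,631 kg, $477,526.50):
Base rate for 86.01 is 22%.
Origin Talova qualifies under the Oreth–Talova agreement and 86.01 is covered: preferential rate 12% applies instead.
Duty = $477,526.50 × 12% = $57,303.18.
Line 3 (58.32, Hesica, 2,263 pairs, $353,073.26):
Base rate for 58.32 is 14.5%.
Duty = $353,073.26 × 14.5% = $51,195.62.
Line 4 (28.57, Talova, 2,217 units, $160,133.91):
Base rate for 28.57 is 5.5% + $1.14/unit.
Origin Talova qualifies under the Oreth–Talova agreement and 28.57 is covered: preferential rate Free applies instead.
The additional-duty order on 28.57 targets Hesica, not Talova; it does not apply.
Duty = $160,133.91 × 0% = $0.00.
Total = $0.00 + $57,303.18 + $51,195.62 + $0.00 = $108,498.80.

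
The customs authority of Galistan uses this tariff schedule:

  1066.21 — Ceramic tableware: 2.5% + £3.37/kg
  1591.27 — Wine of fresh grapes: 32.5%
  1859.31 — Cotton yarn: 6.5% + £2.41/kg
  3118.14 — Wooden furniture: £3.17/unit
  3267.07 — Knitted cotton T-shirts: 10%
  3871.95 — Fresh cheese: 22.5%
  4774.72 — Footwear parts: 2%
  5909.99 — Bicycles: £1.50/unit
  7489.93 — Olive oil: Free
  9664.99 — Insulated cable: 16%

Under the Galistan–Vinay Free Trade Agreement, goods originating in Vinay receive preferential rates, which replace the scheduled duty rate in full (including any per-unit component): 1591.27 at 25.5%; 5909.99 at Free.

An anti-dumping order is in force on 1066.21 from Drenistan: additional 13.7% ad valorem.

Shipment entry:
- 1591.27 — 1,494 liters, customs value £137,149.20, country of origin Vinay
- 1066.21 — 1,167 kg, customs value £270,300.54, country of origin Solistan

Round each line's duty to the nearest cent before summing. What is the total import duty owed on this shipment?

Line 1 (1591.27, Vinay, 1,494 liters, £137,149.20):
Base rate for 1591.27 is 32.5%.
Origin Vinay qualifies under the Galistan–Vinay agreement and 1591.27 is covered: preferential rate 25.5% applies instead.
Duty = £137,149.20 × 25.5% = £34,973.05.
Line 2 (1066.21, Solistan, 1,167 kg, £270,300.54):
Base rate for 1066.21 is 2.5% + £3.37/kg.
The additional-duty order on 1066.21 targets Drenistan, not Solistan; it does not apply.
Duty = £270,300.54 × 2.5% + 1,167 × £3.37 = £10,690.30.
Total = £34,973.05 + £10,690.30 = £45,663.35.

£45,663.35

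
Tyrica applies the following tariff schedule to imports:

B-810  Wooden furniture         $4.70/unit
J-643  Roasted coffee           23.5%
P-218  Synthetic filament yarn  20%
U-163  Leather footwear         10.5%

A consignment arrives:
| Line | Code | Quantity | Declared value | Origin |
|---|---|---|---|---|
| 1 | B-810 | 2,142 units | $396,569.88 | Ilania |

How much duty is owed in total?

Line 1 (B-810, Ilania, 2,142 units, $396,569.88):
Base rate for B-810 is $4.70/unit.
Duty = 2,142 × $4.70 = $10,067.40.

$10,067.40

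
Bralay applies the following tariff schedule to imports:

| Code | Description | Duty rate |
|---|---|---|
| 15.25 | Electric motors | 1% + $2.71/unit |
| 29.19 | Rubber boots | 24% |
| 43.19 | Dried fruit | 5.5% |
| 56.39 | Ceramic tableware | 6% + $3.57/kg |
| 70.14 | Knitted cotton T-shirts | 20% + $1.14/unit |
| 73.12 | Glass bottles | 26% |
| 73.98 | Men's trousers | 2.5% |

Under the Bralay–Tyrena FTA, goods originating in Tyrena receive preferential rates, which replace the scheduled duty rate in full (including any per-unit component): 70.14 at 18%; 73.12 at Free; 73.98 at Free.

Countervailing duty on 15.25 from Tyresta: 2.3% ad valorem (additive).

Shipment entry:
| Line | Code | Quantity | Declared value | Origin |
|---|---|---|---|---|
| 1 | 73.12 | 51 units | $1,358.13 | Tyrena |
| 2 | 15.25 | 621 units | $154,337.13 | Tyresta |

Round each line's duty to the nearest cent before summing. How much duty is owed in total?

Line 1 (73.12, Tyrena, 51 units, $1,358.13):
Base rate for 73.12 is 26%.
Origin Tyrena qualifies under the Bralay–Tyrena agreement and 73.12 is covered: preferential rate Free applies instead.
Duty = $1,358.13 × 0% = $0.00.
Line 2 (15.25, Tyresta, 621 units, $154,337.13):
Base rate for 15.25 is 1% + $2.71/unit.
Additional duty on 15.25 from Tyresta: +2.3%. Applied ad valorem rate: 1% + 2.3% = 3.3%.
Duty = $154,337.13 × 3.3% + 621 × $2.71 = $6,776.04.
Total = $0.00 + $6,776.04 = $6,776.04.

$6,776.04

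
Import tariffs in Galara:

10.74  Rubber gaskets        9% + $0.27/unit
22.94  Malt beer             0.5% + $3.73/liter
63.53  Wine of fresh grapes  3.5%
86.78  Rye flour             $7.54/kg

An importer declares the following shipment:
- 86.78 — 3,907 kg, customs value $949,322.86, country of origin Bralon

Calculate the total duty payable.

Line 1 (86.78, Bralon, 3,907 kg, $949,322.86):
Base rate for 86.78 is $7.54/kg.
Duty = 3,907 × $7.54 = $29,458.78.

$29,458.78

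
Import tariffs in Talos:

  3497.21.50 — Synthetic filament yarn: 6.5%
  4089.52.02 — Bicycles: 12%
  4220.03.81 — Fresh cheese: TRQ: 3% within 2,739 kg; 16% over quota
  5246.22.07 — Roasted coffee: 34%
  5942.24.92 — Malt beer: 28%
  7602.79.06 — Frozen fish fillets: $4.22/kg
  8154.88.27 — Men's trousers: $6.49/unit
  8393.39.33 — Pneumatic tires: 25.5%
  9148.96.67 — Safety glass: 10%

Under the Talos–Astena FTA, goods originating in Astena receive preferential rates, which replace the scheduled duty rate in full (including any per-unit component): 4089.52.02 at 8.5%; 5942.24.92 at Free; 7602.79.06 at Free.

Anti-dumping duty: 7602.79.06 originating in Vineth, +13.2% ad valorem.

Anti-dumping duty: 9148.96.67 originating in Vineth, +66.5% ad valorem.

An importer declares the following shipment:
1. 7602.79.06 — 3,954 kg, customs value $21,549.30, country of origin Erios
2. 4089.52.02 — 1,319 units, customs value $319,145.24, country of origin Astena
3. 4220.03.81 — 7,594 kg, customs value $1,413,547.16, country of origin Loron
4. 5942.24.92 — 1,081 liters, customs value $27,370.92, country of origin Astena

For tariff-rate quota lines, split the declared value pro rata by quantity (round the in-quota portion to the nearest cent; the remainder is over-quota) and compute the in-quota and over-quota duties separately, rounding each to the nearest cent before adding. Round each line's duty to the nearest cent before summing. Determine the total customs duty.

Line 1 (7602.79.06, Erios, 3,954 kg, $21,549.30):
Base rate for 7602.79.06 is $4.22/kg.
7602.79.06 has an FTA preferential rate, but origin Erios is not Astena; base rate stands.
The additional-duty order on 7602.79.06 targets Vineth, not Erios; it does not apply.
Duty = 3,954 × $4.22 = $16,685.88.
Line 2 (4089.52.02, Astena, 1,319 units, $319,145.24):
Base rate for 4089.52.02 is 12%.
Origin Astena qualifies under the Talos–Astena agreement and 4089.52.02 is covered: preferential rate 8.5% applies instead.
Duty = $319,145.24 × 8.5% = $27,127.35.
Line 3 (4220.03.81, Loron, 7,594 kg, $1,413,547.16):
Code 4220.03.81 is under a tariff-rate quota (threshold 2,739 kg). In-quota: 2,739 kg at 3%; over-quota: 4,855 kg at 16%.
Pro-rata value split: in-quota = $1,413,547.16 × 2,739/7,594 = $509,837.46; over-quota = $1,413,547.16 − $509,837.46 = $903,709.70.
In-quota duty = $509,837.46 × 3% = $15,295.12. Over-quota duty = $903,709.70 × 16% = $144,593.55.
Line duty = $15,295.12 + $144,593.55 = $159,888.67.
Line 4 (5942.24.92, Astena, 1,081 liters, $27,370.92):
Base rate for 5942.24.92 is 28%.
Origin Astena qualifies under the Talos–Astena agreement and 5942.24.92 is covered: preferential rate Free applies instead.
Duty = $27,370.92 × 0% = $0.00.
Total = $16,685.88 + $27,127.35 + $159,888.67 + $0.00 = $203,701.90.

$203,701.90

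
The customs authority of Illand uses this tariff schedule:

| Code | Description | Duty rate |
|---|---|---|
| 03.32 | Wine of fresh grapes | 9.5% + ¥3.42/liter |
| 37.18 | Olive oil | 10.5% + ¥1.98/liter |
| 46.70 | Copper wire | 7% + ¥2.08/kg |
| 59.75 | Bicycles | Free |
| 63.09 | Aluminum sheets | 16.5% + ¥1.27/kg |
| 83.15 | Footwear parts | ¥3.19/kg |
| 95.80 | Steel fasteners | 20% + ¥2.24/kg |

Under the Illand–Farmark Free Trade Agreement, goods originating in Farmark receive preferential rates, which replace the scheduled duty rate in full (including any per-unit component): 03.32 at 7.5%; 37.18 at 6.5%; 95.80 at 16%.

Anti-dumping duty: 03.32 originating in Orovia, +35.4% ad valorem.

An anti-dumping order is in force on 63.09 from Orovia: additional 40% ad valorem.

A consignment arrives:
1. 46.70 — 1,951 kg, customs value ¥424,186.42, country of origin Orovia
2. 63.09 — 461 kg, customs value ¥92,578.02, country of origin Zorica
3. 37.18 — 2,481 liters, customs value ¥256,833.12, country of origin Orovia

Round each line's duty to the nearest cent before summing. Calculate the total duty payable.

¥81,491.83

Line 1 (46.70, Orovia, 1,951 kg, ¥424,186.42):
Base rate for 46.70 is 7% + ¥2.08/kg.
Duty = ¥424,186.42 × 7% + 1,951 × ¥2.08 = ¥33,751.13.
Line 2 (63.09, Zorica, 461 kg, ¥92,578.02):
Base rate for 63.09 is 16.5% + ¥1.27/kg.
The additional-duty order on 63.09 targets Orovia, not Zorica; it does not apply.
Duty = ¥92,578.02 × 16.5% + 461 × ¥1.27 = ¥15,860.84.
Line 3 (37.18, Orovia, 2,481 liters, ¥256,833.12):
Base rate for 37.18 is 10.5% + ¥1.98/liter.
37.18 has an FTA preferential rate, but origin Orovia is not Farmark; base rate stands.
Duty = ¥256,833.12 × 10.5% + 2,481 × ¥1.98 = ¥31,879.86.
Total = ¥33,751.13 + ¥15,860.84 + ¥31,879.86 = ¥81,491.83.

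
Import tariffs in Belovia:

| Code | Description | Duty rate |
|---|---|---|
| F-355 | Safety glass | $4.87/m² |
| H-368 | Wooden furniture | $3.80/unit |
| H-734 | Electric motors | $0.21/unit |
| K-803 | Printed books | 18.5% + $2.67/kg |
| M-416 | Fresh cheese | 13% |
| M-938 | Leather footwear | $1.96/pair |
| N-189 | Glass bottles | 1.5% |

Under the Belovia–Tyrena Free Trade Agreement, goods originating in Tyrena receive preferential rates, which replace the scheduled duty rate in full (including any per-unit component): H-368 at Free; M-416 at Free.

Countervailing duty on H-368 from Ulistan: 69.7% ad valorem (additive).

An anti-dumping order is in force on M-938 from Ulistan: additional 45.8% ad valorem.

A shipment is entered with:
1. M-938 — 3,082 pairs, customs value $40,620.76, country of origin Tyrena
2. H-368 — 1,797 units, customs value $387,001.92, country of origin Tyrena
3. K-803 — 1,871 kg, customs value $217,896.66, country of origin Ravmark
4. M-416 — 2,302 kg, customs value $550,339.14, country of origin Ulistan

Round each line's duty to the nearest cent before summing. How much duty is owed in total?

Line 1 (M-938, Tyrena, 3,082 pairs, $40,620.76):
Base rate for M-938 is $1.96/pair.
Origin Tyrena is the FTA partner but M-938 is not on the preference list; base rate stands.
The additional-duty order on M-938 targets Ulistan, not Tyrena; it does not apply.
Duty = 3,082 × $1.96 = $6,040.72.
Line 2 (H-368, Tyrena, 1,797 units, $387,001.92):
Base rate for H-368 is $3.80/unit.
Origin Tyrena qualifies under the Belovia–Tyrena agreement and H-368 is covered: preferential rate Free applies instead.
The additional-duty order on H-368 targets Ulistan, not Tyrena; it does not apply.
Duty = $387,001.92 × 0% = $0.00.
Line 3 (K-803, Ravmark, 1,871 kg, $217,896.66):
Base rate for K-803 is 18.5% + $2.67/kg.
Duty = $217,896.66 × 18.5% + 1,871 × $2.67 = $45,306.45.
Line 4 (M-416, Ulistan, 2,302 kg, $550,339.14):
Base rate for M-416 is 13%.
M-416 has an FTA preferential rate, but origin Ulistan is not Tyrena; base rate stands.
Duty = $550,339.14 × 13% = $71,544.09.
Total = $6,040.72 + $0.00 + $45,306.45 + $71,544.09 = $122,891.26.

$122,891.26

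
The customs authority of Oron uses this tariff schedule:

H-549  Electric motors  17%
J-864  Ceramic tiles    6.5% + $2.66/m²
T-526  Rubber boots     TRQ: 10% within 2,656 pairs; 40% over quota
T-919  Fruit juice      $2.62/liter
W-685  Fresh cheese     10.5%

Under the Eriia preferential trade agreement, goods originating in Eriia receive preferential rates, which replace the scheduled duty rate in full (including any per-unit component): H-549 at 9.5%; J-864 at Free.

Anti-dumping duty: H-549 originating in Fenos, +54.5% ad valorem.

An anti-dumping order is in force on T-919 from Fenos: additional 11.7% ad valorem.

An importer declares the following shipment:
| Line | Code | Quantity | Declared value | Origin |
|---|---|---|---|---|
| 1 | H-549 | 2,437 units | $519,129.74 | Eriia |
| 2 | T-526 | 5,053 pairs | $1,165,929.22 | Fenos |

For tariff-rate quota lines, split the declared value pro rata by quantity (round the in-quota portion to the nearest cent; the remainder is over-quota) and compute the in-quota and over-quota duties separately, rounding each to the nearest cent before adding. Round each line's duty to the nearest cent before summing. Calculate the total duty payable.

Line 1 (H-549, Eriia, 2,437 units, $519,129.74):
Base rate for H-549 is 17%.
Origin Eriia qualifies under the Oron–Eriia agreement and H-549 is covered: preferential rate 9.5% applies instead.
The additional-duty order on H-549 targets Fenos, not Eriia; it does not apply.
Duty = $519,129.74 × 9.5% = $49,317.33.
Line 2 (T-526, Fenos, 5,053 pairs, $1,165,929.22):
Code T-526 is under a tariff-rate quota (threshold 2,656 pairs). In-quota: 2,656 pairs at 10%; over-quota: 2,397 pairs at 40%.
Pro-rata value split: in-quota = $1,165,929.22 × 2,656/5,053 = $612,845.44; over-quota = $1,165,929.22 − $612,845.44 = $553,083.78.
In-quota duty = $612,845.44 × 10% = $61,284.54. Over-quota duty = $553,083.78 × 40% = $221,233.51.
Line duty = $61,284.54 + $221,233.51 = $282,518.05.
Total = $49,317.33 + $282,518.05 = $331,835.38.

$331,835.38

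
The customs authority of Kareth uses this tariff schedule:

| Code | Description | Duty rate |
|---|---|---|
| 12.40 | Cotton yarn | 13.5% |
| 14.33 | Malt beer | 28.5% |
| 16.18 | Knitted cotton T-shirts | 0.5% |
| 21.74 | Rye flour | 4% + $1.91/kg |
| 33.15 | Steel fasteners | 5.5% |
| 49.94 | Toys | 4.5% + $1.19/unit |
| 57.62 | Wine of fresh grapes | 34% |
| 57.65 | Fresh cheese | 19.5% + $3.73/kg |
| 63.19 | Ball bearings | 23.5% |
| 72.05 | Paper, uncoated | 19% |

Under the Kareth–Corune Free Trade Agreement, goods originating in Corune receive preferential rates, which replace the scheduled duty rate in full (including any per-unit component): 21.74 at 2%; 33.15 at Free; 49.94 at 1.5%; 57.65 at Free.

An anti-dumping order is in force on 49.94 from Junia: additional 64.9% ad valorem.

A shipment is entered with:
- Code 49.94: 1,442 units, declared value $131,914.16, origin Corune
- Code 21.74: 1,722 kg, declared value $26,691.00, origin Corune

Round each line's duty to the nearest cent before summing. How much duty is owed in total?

Line 1 (49.94, Corune, 1,442 units, $131,914.16):
Base rate for 49.94 is 4.5% + $1.19/unit.
Origin Corune qualifies under the Kareth–Corune agreement and 49.94 is covered: preferential rate 1.5% applies instead.
The additional-duty order on 49.94 targets Junia, not Corune; it does not apply.
Duty = $131,914.16 × 1.5% = $1,978.71.
Line 2 (21.74, Corune, 1,722 kg, $26,691.00):
Base rate for 21.74 is 4% + $1.91/kg.
Origin Corune qualifies under the Kareth–Corune agreement and 21.74 is covered: preferential rate 2% applies instead.
Duty = $26,691.00 × 2% = $533.82.
Total = $1,978.71 + $533.82 = $2,512.53.

$2,512.53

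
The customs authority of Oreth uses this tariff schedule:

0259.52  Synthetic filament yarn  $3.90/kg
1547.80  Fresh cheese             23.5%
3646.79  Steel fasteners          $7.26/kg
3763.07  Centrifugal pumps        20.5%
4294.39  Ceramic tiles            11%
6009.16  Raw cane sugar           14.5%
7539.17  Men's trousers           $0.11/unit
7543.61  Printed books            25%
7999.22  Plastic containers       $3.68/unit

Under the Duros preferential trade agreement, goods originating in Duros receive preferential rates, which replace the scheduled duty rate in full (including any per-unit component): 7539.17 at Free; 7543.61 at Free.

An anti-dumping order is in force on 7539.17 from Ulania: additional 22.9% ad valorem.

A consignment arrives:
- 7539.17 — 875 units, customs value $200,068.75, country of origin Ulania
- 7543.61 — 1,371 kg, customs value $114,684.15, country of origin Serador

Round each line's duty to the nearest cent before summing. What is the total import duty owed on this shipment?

$74,583.03

Line 1 (7539.17, Ulania, 875 units, $200,068.75):
Base rate for 7539.17 is $0.11/unit.
7539.17 has an FTA preferential rate, but origin Ulania is not Duros; base rate stands.
Additional duty on 7539.17 from Ulania: +22.9% ad valorem. Applied ad valorem rate = 22.9%.
Duty = $200,068.75 × 22.9% + 875 × $0.11 = $45,911.99.
Line 2 (7543.61, Serador, 1,371 kg, $114,684.15):
Base rate for 7543.61 is 25%.
7543.61 has an FTA preferential rate, but origin Serador is not Duros; base rate stands.
Duty = $114,684.15 × 25% = $28,671.04.
Total = $45,911.99 + $28,671.04 = $74,583.03.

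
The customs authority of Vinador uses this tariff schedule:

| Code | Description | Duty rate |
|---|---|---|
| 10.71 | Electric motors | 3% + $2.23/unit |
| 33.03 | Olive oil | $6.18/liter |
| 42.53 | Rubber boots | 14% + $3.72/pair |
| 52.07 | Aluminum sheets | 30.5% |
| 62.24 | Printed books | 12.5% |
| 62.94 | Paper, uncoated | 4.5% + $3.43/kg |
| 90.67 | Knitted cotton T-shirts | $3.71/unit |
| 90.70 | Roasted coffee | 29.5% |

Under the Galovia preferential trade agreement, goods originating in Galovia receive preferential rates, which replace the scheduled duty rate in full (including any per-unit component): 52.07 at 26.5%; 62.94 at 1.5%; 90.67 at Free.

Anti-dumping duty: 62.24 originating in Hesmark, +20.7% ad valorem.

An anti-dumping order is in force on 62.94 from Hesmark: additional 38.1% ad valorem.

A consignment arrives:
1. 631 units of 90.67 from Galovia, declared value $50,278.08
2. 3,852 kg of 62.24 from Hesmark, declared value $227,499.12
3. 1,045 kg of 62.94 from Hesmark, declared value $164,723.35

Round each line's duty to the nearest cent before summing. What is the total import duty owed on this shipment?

Line 1 (90.67, Galovia, 631 units, $50,278.08):
Base rate for 90.67 is $3.71/unit.
Origin Galovia qualifies under the Vinador–Galovia agreement and 90.67 is covered: preferential rate Free applies instead.
Duty = $50,278.08 × 0% = $0.00.
Line 2 (62.24, Hesmark, 3,852 kg, $227,499.12):
Base rate for 62.24 is 12.5%.
Additional duty on 62.24 from Hesmark: +20.7%. Applied ad valorem rate: 12.5% + 20.7% = 33.2%.
Duty = $227,499.12 × 33.2% = $75,529.71.
Line 3 (62.94, Hesmark, 1,045 kg, $164,723.35):
Base rate for 62.94 is 4.5% + $3.43/kg.
62.94 has an FTA preferential rate, but origin Hesmark is not Galovia; base rate stands.
Additional duty on 62.94 from Hesmark: +38.1%. Applied ad valorem rate: 4.5% + 38.1% = 42.6%.
Duty = $164,723.35 × 42.6% + 1,045 × $3.43 = $73,756.50.
Total = $0.00 + $75,529.71 + $73,756.50 = $149,286.21.

$149,286.21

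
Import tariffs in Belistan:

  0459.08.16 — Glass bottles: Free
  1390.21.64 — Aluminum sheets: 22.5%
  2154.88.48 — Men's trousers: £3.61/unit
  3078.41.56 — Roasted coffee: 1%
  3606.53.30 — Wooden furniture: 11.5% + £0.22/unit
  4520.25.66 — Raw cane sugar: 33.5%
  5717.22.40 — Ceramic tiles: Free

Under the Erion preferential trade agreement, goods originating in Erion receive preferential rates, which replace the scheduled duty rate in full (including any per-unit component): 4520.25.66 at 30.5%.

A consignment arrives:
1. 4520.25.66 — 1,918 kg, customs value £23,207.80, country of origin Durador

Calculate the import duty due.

Line 1 (4520.25.66, Durador, 1,918 kg, £23,207.80):
Base rate for 4520.25.66 is 33.5%.
4520.25.66 has an FTA preferential rate, but origin Durador is not Erion; base rate stands.
Duty = £23,207.80 × 33.5% = £7,774.61.

£7,774.61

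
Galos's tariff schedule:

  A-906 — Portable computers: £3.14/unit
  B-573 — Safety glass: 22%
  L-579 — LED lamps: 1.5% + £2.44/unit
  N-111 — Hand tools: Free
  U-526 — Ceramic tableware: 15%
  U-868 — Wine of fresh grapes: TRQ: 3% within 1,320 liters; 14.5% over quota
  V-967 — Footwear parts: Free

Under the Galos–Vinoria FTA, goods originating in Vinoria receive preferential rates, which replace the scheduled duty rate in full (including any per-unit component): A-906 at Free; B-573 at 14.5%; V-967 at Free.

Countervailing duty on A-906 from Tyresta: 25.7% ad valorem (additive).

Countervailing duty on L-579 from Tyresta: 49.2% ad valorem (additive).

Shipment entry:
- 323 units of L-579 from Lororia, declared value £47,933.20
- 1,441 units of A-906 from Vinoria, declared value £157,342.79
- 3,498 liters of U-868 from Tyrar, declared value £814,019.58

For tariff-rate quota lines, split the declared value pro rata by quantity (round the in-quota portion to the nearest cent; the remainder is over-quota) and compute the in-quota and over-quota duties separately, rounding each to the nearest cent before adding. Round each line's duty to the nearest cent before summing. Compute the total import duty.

Line 1 (L-579, Lororia, 323 units, £47,933.20):
Base rate for L-579 is 1.5% + £2.44/unit.
The additional-duty order on L-579 targets Tyresta, not Lororia; it does not apply.
Duty = £47,933.20 × 1.5% + 323 × £2.44 = £1,507.12.
Line 2 (A-906, Vinoria, 1,441 units, £157,342.79):
Base rate for A-906 is £3.14/unit.
Origin Vinoria qualifies under the Galos–Vinoria agreement and A-906 is covered: preferential rate Free applies instead.
The additional-duty order on A-906 targets Tyresta, not Vinoria; it does not apply.
Duty = £157,342.79 × 0% = £0.00.
Line 3 (U-868, Tyrar, 3,498 liters, £814,019.58):
Code U-868 is under a tariff-rate quota (threshold 1,320 liters). In-quota: 1,320 liters at 3%; over-quota: 2,178 liters at 14.5%.
Pro-rata value split: in-quota = £814,019.58 × 1,320/3,498 = £307,177.20; over-quota = £814,019.58 − £307,177.20 = £506,842.38.
In-quota duty = £307,177.20 × 3% = £9,215.32. Over-quota duty = £506,842.38 × 14.5% = £73,492.15.
Line duty = £9,215.32 + £73,492.15 = £82,707.47.
Total = £1,507.12 + £0.00 + £82,707.47 = £84,214.59.

£84,214.59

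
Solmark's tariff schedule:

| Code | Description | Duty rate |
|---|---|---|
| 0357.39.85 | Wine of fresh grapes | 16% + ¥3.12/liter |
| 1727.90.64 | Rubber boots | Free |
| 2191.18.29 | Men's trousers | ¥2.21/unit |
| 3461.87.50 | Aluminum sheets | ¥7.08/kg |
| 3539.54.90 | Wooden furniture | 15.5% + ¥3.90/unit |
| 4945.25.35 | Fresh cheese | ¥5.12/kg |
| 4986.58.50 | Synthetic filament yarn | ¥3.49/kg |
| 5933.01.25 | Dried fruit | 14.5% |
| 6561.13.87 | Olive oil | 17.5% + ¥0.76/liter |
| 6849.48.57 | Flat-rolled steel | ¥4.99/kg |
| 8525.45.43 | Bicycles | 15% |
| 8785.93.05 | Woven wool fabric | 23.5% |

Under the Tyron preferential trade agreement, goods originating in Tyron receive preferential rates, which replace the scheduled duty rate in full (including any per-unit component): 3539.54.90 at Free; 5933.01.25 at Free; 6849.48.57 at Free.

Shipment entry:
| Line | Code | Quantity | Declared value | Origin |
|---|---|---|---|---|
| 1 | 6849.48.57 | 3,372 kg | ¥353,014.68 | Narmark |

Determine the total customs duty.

¥16,826.28

Line 1 (6849.48.57, Narmark, 3,372 kg, ¥353,014.68):
Base rate for 6849.48.57 is ¥4.99/kg.
6849.48.57 has an FTA preferential rate, but origin Narmark is not Tyron; base rate stands.
Duty = 3,372 × ¥4.99 = ¥16,826.28.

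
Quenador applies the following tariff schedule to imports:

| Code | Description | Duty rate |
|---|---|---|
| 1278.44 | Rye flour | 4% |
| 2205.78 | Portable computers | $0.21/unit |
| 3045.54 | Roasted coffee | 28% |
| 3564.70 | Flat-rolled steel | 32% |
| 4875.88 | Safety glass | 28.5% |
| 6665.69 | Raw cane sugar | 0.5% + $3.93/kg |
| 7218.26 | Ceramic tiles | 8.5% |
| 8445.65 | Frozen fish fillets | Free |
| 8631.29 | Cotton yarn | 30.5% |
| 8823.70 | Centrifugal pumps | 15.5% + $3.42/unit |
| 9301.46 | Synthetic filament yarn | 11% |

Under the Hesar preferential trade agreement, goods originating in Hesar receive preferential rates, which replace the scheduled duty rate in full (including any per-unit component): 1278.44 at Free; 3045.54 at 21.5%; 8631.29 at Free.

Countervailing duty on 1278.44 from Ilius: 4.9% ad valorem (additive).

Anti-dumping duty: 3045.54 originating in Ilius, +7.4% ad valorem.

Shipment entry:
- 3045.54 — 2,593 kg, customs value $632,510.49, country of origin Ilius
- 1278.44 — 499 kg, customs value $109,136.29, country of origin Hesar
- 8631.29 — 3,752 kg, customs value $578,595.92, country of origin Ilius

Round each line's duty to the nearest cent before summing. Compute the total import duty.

Line 1 (3045.54, Ilius, 2,593 kg, $632,510.49):
Base rate for 3045.54 is 28%.
3045.54 has an FTA preferential rate, but origin Ilius is not Hesar; base rate stands.
Additional duty on 3045.54 from Ilius: +7.4%. Applied ad valorem rate: 28% + 7.4% = 35.4%.
Duty = $632,510.49 × 35.4% = $223,908.71.
Line 2 (1278.44, Hesar, 499 kg, $109,136.29):
Base rate for 1278.44 is 4%.
Origin Hesar qualifies under the Quenador–Hesar agreement and 1278.44 is covered: preferential rate Free applies instead.
The additional-duty order on 1278.44 targets Ilius, not Hesar; it does not apply.
Duty = $109,136.29 × 0% = $0.00.
Line 3 (8631.29, Ilius, 3,752 kg, $578,595.92):
Base rate for 8631.29 is 30.5%.
8631.29 has an FTA preferential rate, but origin Ilius is not Hesar; base rate stands.
Duty = $578,595.92 × 30.5% = $176,471.76.
Total = $223,908.71 + $0.00 + $176,471.76 = $400,380.47.

$400,380.47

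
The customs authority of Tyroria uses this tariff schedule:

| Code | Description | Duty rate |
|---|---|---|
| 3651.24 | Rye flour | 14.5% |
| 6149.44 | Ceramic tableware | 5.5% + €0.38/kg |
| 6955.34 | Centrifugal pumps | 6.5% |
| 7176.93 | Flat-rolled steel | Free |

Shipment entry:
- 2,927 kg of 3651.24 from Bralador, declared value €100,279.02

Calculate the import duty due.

Line 1 (3651.24, Bralador, 2,927 kg, €100,279.02):
Base rate for 3651.24 is 14.5%.
Duty = €100,279.02 × 14.5% = €14,540.46.

€14,540.46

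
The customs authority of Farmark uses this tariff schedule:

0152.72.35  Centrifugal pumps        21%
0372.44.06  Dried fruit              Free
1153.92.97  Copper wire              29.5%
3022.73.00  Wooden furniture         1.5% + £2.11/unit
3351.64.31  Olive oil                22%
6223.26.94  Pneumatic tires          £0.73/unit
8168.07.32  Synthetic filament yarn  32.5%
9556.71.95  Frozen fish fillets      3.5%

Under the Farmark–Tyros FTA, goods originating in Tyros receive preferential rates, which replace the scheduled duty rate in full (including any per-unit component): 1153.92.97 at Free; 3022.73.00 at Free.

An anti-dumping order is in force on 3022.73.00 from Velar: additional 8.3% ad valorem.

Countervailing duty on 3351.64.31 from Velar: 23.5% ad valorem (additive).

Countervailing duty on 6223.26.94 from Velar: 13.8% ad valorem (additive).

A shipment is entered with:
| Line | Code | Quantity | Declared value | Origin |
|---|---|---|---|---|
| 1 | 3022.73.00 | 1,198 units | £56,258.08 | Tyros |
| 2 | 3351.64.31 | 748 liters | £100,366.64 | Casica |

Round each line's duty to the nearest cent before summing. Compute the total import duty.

£22,080.66

Line 1 (3022.73.00, Tyros, 1,198 units, £56,258.08):
Base rate for 3022.73.00 is 1.5% + £2.11/unit.
Origin Tyros qualifies under the Farmark–Tyros agreement and 3022.73.00 is covered: preferential rate Free applies instead.
The additional-duty order on 3022.73.00 targets Velar, not Tyros; it does not apply.
Duty = £56,258.08 × 0% = £0.00.
Line 2 (3351.64.31, Casica, 748 liters, £100,366.64):
Base rate for 3351.64.31 is 22%.
The additional-duty order on 3351.64.31 targets Velar, not Casica; it does not apply.
Duty = £100,366.64 × 22% = £22,080.66.
Total = £0.00 + £22,080.66 = £22,080.66.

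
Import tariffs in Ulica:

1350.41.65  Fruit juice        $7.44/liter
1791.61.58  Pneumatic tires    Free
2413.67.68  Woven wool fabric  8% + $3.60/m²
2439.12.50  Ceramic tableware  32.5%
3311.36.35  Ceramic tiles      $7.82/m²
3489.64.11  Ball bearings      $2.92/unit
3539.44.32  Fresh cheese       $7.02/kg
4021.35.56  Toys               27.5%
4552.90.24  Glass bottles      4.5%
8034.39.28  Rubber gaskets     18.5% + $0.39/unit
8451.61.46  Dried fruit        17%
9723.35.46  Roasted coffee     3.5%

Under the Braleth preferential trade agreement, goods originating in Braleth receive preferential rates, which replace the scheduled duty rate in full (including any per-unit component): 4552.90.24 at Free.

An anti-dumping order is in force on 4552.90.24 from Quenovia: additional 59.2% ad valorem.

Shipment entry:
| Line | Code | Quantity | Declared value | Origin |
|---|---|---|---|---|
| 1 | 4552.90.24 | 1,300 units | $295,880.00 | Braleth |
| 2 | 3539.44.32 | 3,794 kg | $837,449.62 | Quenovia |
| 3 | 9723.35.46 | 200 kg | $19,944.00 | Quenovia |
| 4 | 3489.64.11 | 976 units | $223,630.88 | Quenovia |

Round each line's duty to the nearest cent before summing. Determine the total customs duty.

Line 1 (4552.90.24, Braleth, 1,300 units, $295,880.00):
Base rate for 4552.90.24 is 4.5%.
Origin Braleth qualifies under the Ulica–Braleth agreement and 4552.90.24 is covered: preferential rate Free applies instead.
The additional-duty order on 4552.90.24 targets Quenovia, not Braleth; it does not apply.
Duty = $295,880.00 × 0% = $0.00.
Line 2 (3539.44.32, Quenovia, 3,794 kg, $837,449.62):
Base rate for 3539.44.32 is $7.02/kg.
Duty = 3,794 × $7.02 = $26,633.88.
Line 3 (9723.35.46, Quenovia, 200 kg, $19,944.00):
Base rate for 9723.35.46 is 3.5%.
Duty = $19,944.00 × 3.5% = $698.04.
Line 4 (3489.64.11, Quenovia, 976 units, $223,630.88):
Base rate for 3489.64.11 is $2.92/unit.
Duty = 976 × $2.92 = $2,849.92.
Total = $0.00 + $26,633.88 + $698.04 + $2,849.92 = $30,181.84.

$30,181.84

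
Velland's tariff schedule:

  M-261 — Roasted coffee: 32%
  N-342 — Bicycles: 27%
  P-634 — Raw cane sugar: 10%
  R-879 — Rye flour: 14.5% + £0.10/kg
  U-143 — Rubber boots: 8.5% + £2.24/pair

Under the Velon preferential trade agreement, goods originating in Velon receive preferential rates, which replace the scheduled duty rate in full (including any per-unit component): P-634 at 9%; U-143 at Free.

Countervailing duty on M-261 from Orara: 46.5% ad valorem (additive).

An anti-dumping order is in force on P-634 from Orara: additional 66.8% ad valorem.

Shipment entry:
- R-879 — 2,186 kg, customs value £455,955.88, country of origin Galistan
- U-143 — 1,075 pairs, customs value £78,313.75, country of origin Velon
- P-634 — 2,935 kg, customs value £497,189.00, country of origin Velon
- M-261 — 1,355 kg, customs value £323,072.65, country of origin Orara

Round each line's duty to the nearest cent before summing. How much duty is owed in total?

Line 1 (R-879, Galistan, 2,186 kg, £455,955.88):
Base rate for R-879 is 14.5% + £0.10/kg.
Duty = £455,955.88 × 14.5% + 2,186 × £0.10 = £66,332.20.
Line 2 (U-143, Velon, 1,075 pairs, £78,313.75):
Base rate for U-143 is 8.5% + £2.24/pair.
Origin Velon qualifies under the Velland–Velon agreement and U-143 is covered: preferential rate Free applies instead.
Duty = £78,313.75 × 0% = £0.00.
Line 3 (P-634, Velon, 2,935 kg, £497,189.00):
Base rate for P-634 is 10%.
Origin Velon qualifies under the Velland–Velon agreement and P-634 is covered: preferential rate 9% applies instead.
The additional-duty order on P-634 targets Orara, not Velon; it does not apply.
Duty = £497,189.00 × 9% = £44,747.01.
Line 4 (M-261, Orara, 1,355 kg, £323,072.65):
Base rate for M-261 is 32%.
Additional duty on M-261 from Orara: +46.5%. Applied ad valorem rate: 32% + 46.5% = 78.5%.
Duty = £323,072.65 × 78.5% = £253,612.03.
Total = £66,332.20 + £0.00 + £44,747.01 + £253,612.03 = £364,691.24.

£364,691.24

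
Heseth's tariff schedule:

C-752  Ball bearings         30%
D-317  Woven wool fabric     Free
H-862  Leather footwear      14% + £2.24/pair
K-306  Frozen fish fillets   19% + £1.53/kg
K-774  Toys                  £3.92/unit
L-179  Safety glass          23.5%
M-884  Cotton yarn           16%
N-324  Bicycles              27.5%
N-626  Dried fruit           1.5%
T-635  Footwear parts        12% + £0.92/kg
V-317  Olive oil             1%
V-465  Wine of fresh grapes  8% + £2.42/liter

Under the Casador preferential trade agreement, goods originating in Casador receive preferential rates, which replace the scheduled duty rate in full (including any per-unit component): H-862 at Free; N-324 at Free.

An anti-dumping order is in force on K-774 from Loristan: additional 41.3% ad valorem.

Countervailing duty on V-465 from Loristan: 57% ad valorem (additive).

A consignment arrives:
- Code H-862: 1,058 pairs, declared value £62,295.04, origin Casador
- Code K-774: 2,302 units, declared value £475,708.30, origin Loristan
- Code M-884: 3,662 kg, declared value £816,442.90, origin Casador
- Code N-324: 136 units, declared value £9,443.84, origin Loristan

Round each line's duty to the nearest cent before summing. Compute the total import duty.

£338,719.29

Line 1 (H-862, Casador, 1,058 pairs, £62,295.04):
Base rate for H-862 is 14% + £2.24/pair.
Origin Casador qualifies under the Heseth–Casador agreement and H-862 is covered: preferential rate Free applies instead.
Duty = £62,295.04 × 0% = £0.00.
Line 2 (K-774, Loristan, 2,302 units, £475,708.30):
Base rate for K-774 is £3.92/unit.
Additional duty on K-774 from Loristan: +41.3% ad valorem. Applied ad valorem rate = 41.3%.
Duty = £475,708.30 × 41.3% + 2,302 × £3.92 = £205,491.37.
Line 3 (M-884, Casador, 3,662 kg, £816,442.90):
Base rate for M-884 is 16%.
Origin Casador is the FTA partner but M-884 is not on the preference list; base rate stands.
Duty = £816,442.90 × 16% = £130,630.86.
Line 4 (N-324, Loristan, 136 units, £9,443.84):
Base rate for N-324 is 27.5%.
N-324 has an FTA preferential rate, but origin Loristan is not Casador; base rate stands.
Duty = £9,443.84 × 27.5% = £2,597.06.
Total = £0.00 + £205,491.37 + £130,630.86 + £2,597.06 = £338,719.29.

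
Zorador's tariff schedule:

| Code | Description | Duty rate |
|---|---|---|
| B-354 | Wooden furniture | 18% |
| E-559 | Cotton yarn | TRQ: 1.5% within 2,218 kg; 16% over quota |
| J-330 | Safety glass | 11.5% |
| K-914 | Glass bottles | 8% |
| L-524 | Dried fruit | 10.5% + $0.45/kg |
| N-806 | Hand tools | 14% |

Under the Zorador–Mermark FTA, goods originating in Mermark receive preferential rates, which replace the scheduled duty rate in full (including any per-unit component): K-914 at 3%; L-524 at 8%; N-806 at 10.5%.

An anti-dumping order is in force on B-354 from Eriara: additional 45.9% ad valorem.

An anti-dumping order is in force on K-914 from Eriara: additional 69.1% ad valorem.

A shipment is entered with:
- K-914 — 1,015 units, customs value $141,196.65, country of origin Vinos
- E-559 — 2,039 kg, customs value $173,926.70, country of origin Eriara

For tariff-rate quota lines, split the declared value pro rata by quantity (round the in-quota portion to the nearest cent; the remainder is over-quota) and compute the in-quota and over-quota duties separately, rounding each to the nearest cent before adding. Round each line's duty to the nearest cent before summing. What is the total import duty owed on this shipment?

$13,904.63

Line 1 (K-914, Vinos, 1,015 units, $141,196.65):
Base rate for K-914 is 8%.
K-914 has an FTA preferential rate, but origin Vinos is not Mermark; base rate stands.
The additional-duty order on K-914 targets Eriara, not Vinos; it does not apply.
Duty = $141,196.65 × 8% = $11,295.73.
Line 2 (E-559, Eriara, 2,039 kg, $173,926.70):
Code E-559 is under a tariff-rate quota (threshold 2,218 kg). Quantity 2,039 kg is within the quota, so the in-quota rate 1.5% applies to the full value.
Duty = $173,926.70 × 1.5% = $2,608.90.
Total = $11,295.73 + $2,608.90 = $13,904.63.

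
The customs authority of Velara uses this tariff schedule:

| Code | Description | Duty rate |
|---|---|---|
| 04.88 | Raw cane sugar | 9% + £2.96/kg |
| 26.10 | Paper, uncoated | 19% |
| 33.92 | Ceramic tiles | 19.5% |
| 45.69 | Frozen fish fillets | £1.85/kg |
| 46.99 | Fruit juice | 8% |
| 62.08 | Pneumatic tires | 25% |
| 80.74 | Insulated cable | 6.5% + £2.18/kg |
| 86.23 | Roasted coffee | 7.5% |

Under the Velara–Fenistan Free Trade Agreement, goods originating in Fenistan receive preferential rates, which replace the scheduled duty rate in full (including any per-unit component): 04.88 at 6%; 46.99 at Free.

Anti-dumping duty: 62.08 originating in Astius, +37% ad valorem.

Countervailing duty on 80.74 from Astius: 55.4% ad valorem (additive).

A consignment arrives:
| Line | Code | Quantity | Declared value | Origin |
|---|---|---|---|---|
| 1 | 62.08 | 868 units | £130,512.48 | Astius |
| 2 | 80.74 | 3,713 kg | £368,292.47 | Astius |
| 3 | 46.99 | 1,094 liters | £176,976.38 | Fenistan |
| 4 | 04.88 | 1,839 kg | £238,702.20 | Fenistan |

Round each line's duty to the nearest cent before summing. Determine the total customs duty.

£331,307.25

Line 1 (62.08, Astius, 868 units, £130,512.48):
Base rate for 62.08 is 25%.
Additional duty on 62.08 from Astius: +37%. Applied ad valorem rate: 25% + 37% = 62%.
Duty = £130,512.48 × 62% = £80,917.74.
Line 2 (80.74, Astius, 3,713 kg, £368,292.47):
Base rate for 80.74 is 6.5% + £2.18/kg.
Additional duty on 80.74 from Astius: +55.4%. Applied ad valorem rate: 6.5% + 55.4% = 61.9%.
Duty = £368,292.47 × 61.9% + 3,713 × £2.18 = £236,067.38.
Line 3 (46.99, Fenistan, 1,094 liters, £176,976.38):
Base rate for 46.99 is 8%.
Origin Fenistan qualifies under the Velara–Fenistan agreement and 46.99 is covered: preferential rate Free applies instead.
Duty = £176,976.38 × 0% = £0.00.
Line 4 (04.88, Fenistan, 1,839 kg, £238,702.20):
Base rate for 04.88 is 9% + £2.96/kg.
Origin Fenistan qualifies under the Velara–Fenistan agreement and 04.88 is covered: preferential rate 6% applies instead.
Duty = £238,702.20 × 6% = £14,322.13.
Total = £80,917.74 + £236,067.38 + £0.00 + £14,322.13 = £331,307.25.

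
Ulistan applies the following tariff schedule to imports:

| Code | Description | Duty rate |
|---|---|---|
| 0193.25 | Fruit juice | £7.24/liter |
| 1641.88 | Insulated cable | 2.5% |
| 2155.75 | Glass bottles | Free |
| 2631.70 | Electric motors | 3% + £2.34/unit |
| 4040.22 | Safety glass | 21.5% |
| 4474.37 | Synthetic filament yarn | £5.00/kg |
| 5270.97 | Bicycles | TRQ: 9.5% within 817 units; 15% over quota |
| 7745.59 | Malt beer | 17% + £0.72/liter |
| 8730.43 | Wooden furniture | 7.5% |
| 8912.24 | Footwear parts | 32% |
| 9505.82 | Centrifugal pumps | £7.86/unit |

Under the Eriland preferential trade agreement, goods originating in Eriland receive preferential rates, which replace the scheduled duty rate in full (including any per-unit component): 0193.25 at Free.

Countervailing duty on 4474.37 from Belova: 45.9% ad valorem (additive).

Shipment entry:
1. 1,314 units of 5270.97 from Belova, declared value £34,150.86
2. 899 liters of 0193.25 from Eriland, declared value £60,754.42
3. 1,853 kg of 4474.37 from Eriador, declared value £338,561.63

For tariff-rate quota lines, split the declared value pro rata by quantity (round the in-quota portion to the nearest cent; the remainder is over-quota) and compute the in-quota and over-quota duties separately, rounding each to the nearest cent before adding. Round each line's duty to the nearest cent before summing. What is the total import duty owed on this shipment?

Line 1 (5270.97, Belova, 1,314 units, £34,150.86):
Code 5270.97 is under a tariff-rate quota (threshold 817 units). In-quota: 817 units at 9.5%; over-quota: 497 units at 15%.
Pro-rata value split: in-quota = £34,150.86 × 817/1,314 = £21,233.83; over-quota = £34,150.86 − £21,233.83 = £12,917.03.
In-quota duty = £21,233.83 × 9.5% = £2,017.21. Over-quota duty = £12,917.03 × 15% = £1,937.55.
Line duty = £2,017.21 + £1,937.55 = £3,954.76.
Line 2 (0193.25, Eriland, 899 liters, £60,754.42):
Base rate for 0193.25 is £7.24/liter.
Origin Eriland qualifies under the Ulistan–Eriland agreement and 0193.25 is covered: preferential rate Free applies instead.
Duty = £60,754.42 × 0% = £0.00.
Line 3 (4474.37, Eriador, 1,853 kg, £338,561.63):
Base rate for 4474.37 is £5.00/kg.
The additional-duty order on 4474.37 targets Belova, not Eriador; it does not apply.
Duty = 1,853 × £5.00 = £9,265.00.
Total = £3,954.76 + £0.00 + £9,265.00 = £13,219.76.

£13,219.76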